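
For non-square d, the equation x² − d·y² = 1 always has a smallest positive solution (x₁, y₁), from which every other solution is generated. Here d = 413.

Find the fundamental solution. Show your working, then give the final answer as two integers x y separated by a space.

113399 5580

√413 → a₀=20, period (3,9,1,4,1,9,3,40); ℓ=8 even so k=7
i=0: a=20 ⇒ p=20, q=1
…
i=3: a=1 ⇒ p=630, q=31
…
i=6: a=9 ⇒ p=36560, q=1799
i=7: a=3 ⇒ p=113399, q=5580
(x₁, y₁) = (113399, 5580);  113399² − 413·5580² = 1 ✓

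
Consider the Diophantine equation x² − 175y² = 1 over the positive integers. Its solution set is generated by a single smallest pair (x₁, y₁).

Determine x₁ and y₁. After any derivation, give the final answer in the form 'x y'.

2024 153

√175 = [13; 4,2,1,2,4,26, …], period ℓ=6 (even) → k=5
i=0: a=13 ⇒ p=13, q=1
…
i=4: a=2 ⇒ p=463, q=35
i=5: a=4 ⇒ p=2024, q=153
(x₁, y₁) = (2024, 153);  2024² − 175·153² = 1 ✓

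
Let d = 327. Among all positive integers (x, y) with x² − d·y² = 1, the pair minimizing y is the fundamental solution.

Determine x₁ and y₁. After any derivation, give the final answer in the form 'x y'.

217 12

d=327: √d = [18; 12,36] (ℓ=2, even), read p_1/q_1
a_0=18:  p_0=18·1+0=18,  q_0=18·0+1=1
a_1=12:  p_1=12·18+1=217,  q_1=12·1+0=12
(x₁, y₁) = (217, 12);  217² − 327·12² = 1 ✓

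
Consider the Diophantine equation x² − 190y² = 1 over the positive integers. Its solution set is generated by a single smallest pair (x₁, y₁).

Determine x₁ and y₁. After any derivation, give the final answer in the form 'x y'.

52021 3774

d=190: √d = [13; 1,3,1,1,1,…,3,1,26] (ℓ=14, even), read p_13/q_13
k=0  a_k=13  p_k/q_k = 13/1
k=1  a_k=1  p_k/q_k = 14/1
…
k=5  a_k=1  p_k/q_k = 193/14
k=6  a_k=2  p_k/q_k = 510/37
k=7  a_k=2  p_k/q_k = 1213/88
k=8  a_k=2  p_k/q_k = 2936/213
…
k=12  a_k=3  p_k/q_k = 40787/2959
k=13  a_k=1  p_k/q_k = 52021/3774
fundamental: x₁=52021, y₁=3774  (since 2706184441 − 190·14243076 = 1)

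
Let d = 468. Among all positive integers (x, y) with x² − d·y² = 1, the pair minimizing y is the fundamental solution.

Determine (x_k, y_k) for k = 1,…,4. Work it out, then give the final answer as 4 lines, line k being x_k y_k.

d=468: √d = [21; 1,1,1,2,1,1,1,42] (ℓ=8, even), read p_7/q_7
step 0: (21, 1)  from 21·(1,0) + (0,1)
step 1: (22, 1)  from 1·(21,1) + (1,0)
step 2: (43, 2)  from 1·(22,1) + (21,1)
step 3: (65, 3)  from 1·(43,2) + (22,1)
step 4: (173, 8)  from 2·(65,3) + (43,2)
step 5: (238, 11)  from 1·(173,8) + (65,3)
step 6: (411, 19)  from 1·(238,11) + (173,8)
step 7: (649, 30)  from 1·(411,19) + (238,11)
(x₁, y₁) = (649, 30);  649² − 468·30² = 1 ✓
n=2: (649,30)∘(649,30) = (649·649+468·30·30, 649·30+30·649) = (842401,38940)
n=3: (842401,38940)∘(649,30) = (649·842401+468·30·38940, 649·38940+30·842401) = (1093435849,50544090)
n=4: (1093435849,50544090)∘(649,30) = (649·1093435849+468·30·50544090, 649·50544090+30·1093435849) = (1419278889601,65606189880)

649 30
842401 38940
1093435849 50544090
1419278889601 65606189880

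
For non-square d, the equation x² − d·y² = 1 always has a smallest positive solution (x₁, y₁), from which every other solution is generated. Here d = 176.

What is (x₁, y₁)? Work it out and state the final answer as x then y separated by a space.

199 15

√176 = [13; 3,1,3,26, …], period ℓ=4 (even) → k=3
step 0: (13, 1)  from 13·(1,0) + (0,1)
step 1: (40, 3)  from 3·(13,1) + (1,0)
step 2: (53, 4)  from 1·(40,3) + (13,1)
step 3: (199, 15)  from 3·(53,4) + (40,3)
fundamental: x₁=199, y₁=15  (since 39601 − 176·225 = 1)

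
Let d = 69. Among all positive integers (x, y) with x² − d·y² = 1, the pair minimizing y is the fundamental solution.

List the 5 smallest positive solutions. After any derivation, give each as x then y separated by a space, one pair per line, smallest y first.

7775 936
120901249 14554800
1880014414175 226327139064
29234224019520001 3519386997890400
454592181623521601375 54726467590868580936

√69 → a₀=8, period (3,3,1,4,1,3,3,16); ℓ=8 even so k=7
step 0: (8, 1)  from 8·(1,0) + (0,1)
step 1: (25, 3)  from 3·(8,1) + (1,0)
…
step 3: (108, 13)  from 1·(83,10) + (25,3)
…
step 6: (2384, 287)  from 3·(623,75) + (515,62)
step 7: (7775, 936)  from 3·(2384,287) + (623,75)
(x₁, y₁) = (7775, 936);  7775² − 69·936² = 1 ✓
(x_2, y_2) = (7775·7775 + 69·936·936, 7775·936 + 936·7775) = (120901249, 14554800)
(x_3, y_3) = (7775·120901249 + 69·936·14554800, 7775·14554800 + 936·120901249) = (1880014414175, 226327139064)
(x_4, y_4) = (7775·1880014414175 + 69·936·226327139064, 7775·226327139064 + 936·1880014414175) = (29234224019520001, 3519386997890400)
(x_5, y_5) = (7775·29234224019520001 + 69·936·3519386997890400, 7775·3519386997890400 + 936·29234224019520001) = (454592181623521601375, 54726467590868580936)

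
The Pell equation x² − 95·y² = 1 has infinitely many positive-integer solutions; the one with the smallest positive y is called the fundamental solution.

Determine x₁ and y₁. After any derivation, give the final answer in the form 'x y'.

[9; 1,2,1,18] for √95; ℓ=4 ⇒ convergent index 3
i=0: a=9 ⇒ p=9, q=1
i=1: a=1 ⇒ p=10, q=1
i=2: a=2 ⇒ p=29, q=3
i=3: a=1 ⇒ p=39, q=4
fundamental: x₁=39, y₁=4  (since 1521 − 95·16 = 1)

39 4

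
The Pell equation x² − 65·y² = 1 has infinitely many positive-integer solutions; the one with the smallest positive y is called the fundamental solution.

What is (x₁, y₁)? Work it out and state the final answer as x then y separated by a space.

129 16

d=65: √d = [8; 16] (ℓ=1, odd), read p_1/q_1
i=0: a=8 ⇒ p=8, q=1
i=1: a=16 ⇒ p=129, q=16
fundamental: x₁=129, y₁=16  (since 16641 − 65·256 = 1)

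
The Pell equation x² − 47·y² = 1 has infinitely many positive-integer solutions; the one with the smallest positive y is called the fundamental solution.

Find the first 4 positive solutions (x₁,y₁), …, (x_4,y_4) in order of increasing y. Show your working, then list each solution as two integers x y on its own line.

48 7
4607 672
442224 64505
42448897 6191808

d=47: √d = [6; 1,5,1,12] (ℓ=4, even), read p_3/q_3
a_0=6:  p_0=6·1+0=6,  q_0=6·0+1=1
a_1=1:  p_1=1·6+1=7,  q_1=1·1+0=1
a_2=5:  p_2=5·7+6=41,  q_2=5·1+1=6
a_3=1:  p_3=1·41+7=48,  q_3=1·6+1=7
→ (48, 7).  Check: 48²=2304, 47·7²=2303, difference 1.
n=2: (48,7)∘(48,7) = (48·48+47·7·7, 48·7+7·48) = (4607,672)
n=3: (4607,672)∘(48,7) = (48·4607+47·7·672, 48·672+7·4607) = (442224,64505)
n=4: (442224,64505)∘(48,7) = (48·442224+47·7·64505, 48·64505+7·442224) = (42448897,6191808)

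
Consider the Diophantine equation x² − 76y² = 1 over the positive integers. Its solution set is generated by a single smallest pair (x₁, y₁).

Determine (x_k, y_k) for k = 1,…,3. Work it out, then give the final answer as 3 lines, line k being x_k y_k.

√76 → a₀=8, period (1,2,1,1,5,4,5,1,1,2,1,16); ℓ=12 even so k=11
a_0=8:  p_0=8·1+0=8,  q_0=8·0+1=1
…
a_2=2:  p_2=2·9+8=26,  q_2=2·1+1=3
…
a_5=5:  p_5=5·61+35=340,  q_5=5·7+4=39
…
a_7=5:  p_7=5·1421+340=7445,  q_7=5·163+39=854
a_8=1:  p_8=1·7445+1421=8866,  q_8=1·854+163=1017
…
a_10=2:  p_10=2·16311+8866=41488,  q_10=2·1871+1017=4759
a_11=1:  p_11=1·41488+16311=57799,  q_11=1·4759+1871=6630
(x₁, y₁) = (57799, 6630);  57799² − 76·6630² = 1 ✓
n=2: (57799,6630)∘(57799,6630) = (57799·57799+76·6630·6630, 57799·6630+6630·57799) = (6681448801,766414740)
n=3: (6681448801,766414740)∘(57799,6630) = (57799·6681448801+76·6630·766414740, 57799·766414740+6630·6681448801) = (772362118440199,88596011107890)

57799 6630
6681448801 766414740
772362118440199 88596011107890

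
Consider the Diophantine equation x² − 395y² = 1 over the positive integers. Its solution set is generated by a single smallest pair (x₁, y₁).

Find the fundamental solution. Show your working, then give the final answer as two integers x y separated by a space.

159 8

[19; 1,6,1,38] for √395; ℓ=4 ⇒ convergent index 3
k=0  a_k=19  p_k/q_k = 19/1
k=1  a_k=1  p_k/q_k = 20/1
k=2  a_k=6  p_k/q_k = 139/7
k=3  a_k=1  p_k/q_k = 159/8
→ (159, 8).  Check: 159²=25281, 395·8²=25280, difference 1.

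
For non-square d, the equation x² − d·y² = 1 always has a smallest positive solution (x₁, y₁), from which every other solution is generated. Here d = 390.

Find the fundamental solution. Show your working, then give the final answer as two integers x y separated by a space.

√390 = [19; 1,2,1,38, …], period ℓ=4 (even) → k=3
a_0=19:  p_0=19·1+0=19,  q_0=19·0+1=1
…
a_2=2:  p_2=2·20+19=59,  q_2=2·1+1=3
a_3=1:  p_3=1·59+20=79,  q_3=1·3+1=4
fundamental: x₁=79, y₁=4  (since 6241 − 390·16 = 1)

79 4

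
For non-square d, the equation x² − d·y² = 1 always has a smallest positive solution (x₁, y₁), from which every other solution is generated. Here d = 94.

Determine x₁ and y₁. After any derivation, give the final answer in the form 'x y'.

√94 = [9; 1,2,3,1,1,…,2,1,18, …], period ℓ=16 (even) → k=15
a_0=9:  p_0=9·1+0=9,  q_0=9·0+1=1
a_1=1:  p_1=1·9+1=10,  q_1=1·1+0=1
…
a_3=3:  p_3=3·29+10=97,  q_3=3·3+1=10
a_4=1:  p_4=1·97+29=126,  q_4=1·10+3=13
…
a_6=5:  p_6=5·223+126=1241,  q_6=5·23+13=128
a_7=1:  p_7=1·1241+223=1464,  q_7=1·128+23=151
a_8=8:  p_8=8·1464+1241=12953,  q_8=8·151+128=1336
…
a_13=3:  p_13=3·184493+99455=652934,  q_13=3·19029+10258=67345
a_14=2:  p_14=2·652934+184493=1490361,  q_14=2·67345+19029=153719
a_15=1:  p_15=1·1490361+652934=2143295,  q_15=1·153719+67345=221064
(x₁, y₁) = (2143295, 221064);  2143295² − 94·221064² = 1 ✓

2143295 221064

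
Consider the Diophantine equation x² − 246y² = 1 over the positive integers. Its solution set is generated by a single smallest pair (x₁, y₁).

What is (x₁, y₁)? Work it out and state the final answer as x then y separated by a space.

88805 5662

[15; 1,2,5,1,14,1,5,2,1,30] for √246; ℓ=10 ⇒ convergent index 9
a_0=15:  p_0=15·1+0=15,  q_0=15·0+1=1
a_1=1:  p_1=1·15+1=16,  q_1=1·1+0=1
a_2=2:  p_2=2·16+15=47,  q_2=2·1+1=3
a_3=5:  p_3=5·47+16=251,  q_3=5·3+1=16
a_4=1:  p_4=1·251+47=298,  q_4=1·16+3=19
…
a_6=1:  p_6=1·4423+298=4721,  q_6=1·282+19=301
…
a_8=2:  p_8=2·28028+4721=60777,  q_8=2·1787+301=3875
a_9=1:  p_9=1·60777+28028=88805,  q_9=1·3875+1787=5662
(x₁, y₁) = (88805, 5662);  88805² − 246·5662² = 1 ✓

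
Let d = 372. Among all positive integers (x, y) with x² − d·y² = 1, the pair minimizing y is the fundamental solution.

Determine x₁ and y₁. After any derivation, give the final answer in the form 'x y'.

d=372: √d = [19; 3,2,12,2,3,38] (ℓ=6, even), read p_5/q_5
i=0: a=19 ⇒ p=19, q=1
i=1: a=3 ⇒ p=58, q=3
…
i=4: a=2 ⇒ p=3491, q=181
i=5: a=3 ⇒ p=12151, q=630
fundamental: x₁=12151, y₁=630  (since 147646801 − 372·396900 = 1)

12151 630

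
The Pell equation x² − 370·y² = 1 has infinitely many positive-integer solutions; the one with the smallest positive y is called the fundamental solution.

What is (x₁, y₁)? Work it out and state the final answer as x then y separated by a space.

213859 11118

d=370: √d = [19; 4,4,38] (ℓ=3, odd), read p_5/q_5
a_0=19:  p_0=19·1+0=19,  q_0=19·0+1=1
…
a_4=4:  p_4=4·12503+327=50339,  q_4=4·650+17=2617
a_5=4:  p_5=4·50339+12503=213859,  q_5=4·2617+650=11118
(x₁, y₁) = (213859, 11118);  213859² − 370·11118² = 1 ✓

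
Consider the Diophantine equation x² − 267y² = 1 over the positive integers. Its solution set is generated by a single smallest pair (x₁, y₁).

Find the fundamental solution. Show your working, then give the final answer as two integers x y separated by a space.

2402 147

√267 → a₀=16, period (2,1,15,1,2,32); ℓ=6 even so k=5
a_0=16:  p_0=16·1+0=16,  q_0=16·0+1=1
a_1=2:  p_1=2·16+1=33,  q_1=2·1+0=2
…
a_4=1:  p_4=1·768+49=817,  q_4=1·47+3=50
a_5=2:  p_5=2·817+768=2402,  q_5=2·50+47=147
(x₁, y₁) = (2402, 147);  2402² − 267·147² = 1 ✓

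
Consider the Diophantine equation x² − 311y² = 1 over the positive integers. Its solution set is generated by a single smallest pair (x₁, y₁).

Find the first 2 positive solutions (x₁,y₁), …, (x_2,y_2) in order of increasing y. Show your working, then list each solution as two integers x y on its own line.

16883880 957397
570130807708799 32329152120720

[17; 1,1,1,2,1,…,1,1,34] for √311; ℓ=16 ⇒ convergent index 15
step 0: (17, 1)  from 17·(1,0) + (0,1)
…
step 5: (194, 11)  from 1·(141,8) + (53,3)
step 6: (1305, 74)  from 6·(194,11) + (141,8)
step 7: (4109, 233)  from 3·(1305,74) + (194,11)
step 8: (71158, 4035)  from 17·(4109,233) + (1305,74)
…
step 11: (1594239, 90401)  from 1·(1376656,78063) + (217583,12338)
…
step 14: (10724507, 608131)  from 1·(6159373,349266) + (4565134,258865)
step 15: (16883880, 957397)  from 1·(10724507,608131) + (6159373,349266)
→ (16883880, 957397).  Check: 16883880²=285065403854400, 311·957397²=285065403854399, difference 1.
k=2:  x_2 = 16883880·16883880+311·957397·957397 = 570130807708799,  y_2 = 16883880·957397+957397·16883880 = 32329152120720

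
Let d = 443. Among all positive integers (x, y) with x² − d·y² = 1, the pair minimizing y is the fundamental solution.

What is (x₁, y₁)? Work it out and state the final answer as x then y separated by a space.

442 21

√443 = [21; 21,42, …], period ℓ=2 (even) → k=1
k=0  a_k=21  p_k/q_k = 21/1
k=1  a_k=21  p_k/q_k = 442/21
(x₁, y₁) = (442, 21);  442² − 443·21² = 1 ✓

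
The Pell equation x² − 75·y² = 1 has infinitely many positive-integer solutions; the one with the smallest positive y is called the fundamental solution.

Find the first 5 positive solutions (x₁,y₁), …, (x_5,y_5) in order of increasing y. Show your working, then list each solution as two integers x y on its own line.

26 3
1351 156
70226 8109
3650401 421512
189750626 21910515

√75 = [8; 1,1,1,16, …], period ℓ=4 (even) → k=3
step 0: (8, 1)  from 8·(1,0) + (0,1)
step 1: (9, 1)  from 1·(8,1) + (1,0)
step 2: (17, 2)  from 1·(9,1) + (8,1)
step 3: (26, 3)  from 1·(17,2) + (9,1)
fundamental: x₁=26, y₁=3  (since 676 − 75·9 = 1)
(x_2, y_2) = (26·26 + 75·3·3, 26·3 + 3·26) = (1351, 156)
(x_3, y_3) = (26·1351 + 75·3·156, 26·156 + 3·1351) = (70226, 8109)
(x_4, y_4) = (26·70226 + 75·3·8109, 26·8109 + 3·70226) = (3650401, 421512)
(x_5, y_5) = (26·3650401 + 75·3·421512, 26·421512 + 3·3650401) = (189750626, 21910515)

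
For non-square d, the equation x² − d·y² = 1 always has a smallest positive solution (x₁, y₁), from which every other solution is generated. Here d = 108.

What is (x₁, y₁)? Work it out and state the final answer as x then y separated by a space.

1351 130

√108 → a₀=10, period (2,1,1,4,1,1,2,20); ℓ=8 even so k=7
step 0: (10, 1)  from 10·(1,0) + (0,1)
…
step 2: (31, 3)  from 1·(21,2) + (10,1)
…
step 4: (239, 23)  from 4·(52,5) + (31,3)
…
step 6: (530, 51)  from 1·(291,28) + (239,23)
step 7: (1351, 130)  from 2·(530,51) + (291,28)
→ (1351, 130).  Check: 1351²=1825201, 108·130²=1825200, difference 1.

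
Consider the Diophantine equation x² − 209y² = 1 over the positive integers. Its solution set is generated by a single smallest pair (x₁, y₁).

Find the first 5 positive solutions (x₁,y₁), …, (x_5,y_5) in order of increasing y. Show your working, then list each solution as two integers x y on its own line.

[14; 2,5,3,2,3,5,2,28] for √209; ℓ=8 ⇒ convergent index 7
step 0: (14, 1)  from 14·(1,0) + (0,1)
step 1: (29, 2)  from 2·(14,1) + (1,0)
…
step 3: (506, 35)  from 3·(159,11) + (29,2)
…
step 6: (21266, 1471)  from 5·(4019,278) + (1171,81)
step 7: (46551, 3220)  from 2·(21266,1471) + (4019,278)
fundamental: x₁=46551, y₁=3220  (since 2166995601 − 209·10368400 = 1)
n=2: (46551,3220)∘(46551,3220) = (46551·46551+209·3220·3220, 46551·3220+3220·46551) = (4333991201,299788440)
n=3: (4333991201,299788440)∘(46551,3220) = (46551·4333991201+209·3220·299788440, 46551·299788440+3220·4333991201) = (403503248748951,27910903337660)
n=4: (403503248748951,27910903337660)∘(46551,3220) = (46551·403503248748951+209·3220·27910903337660, 46551·27910903337660+3220·403503248748951) = (37566959460690844801,2598560922243032880)
n=5: (37566959460690844801,2598560922243032880)∘(46551,3220) = (46551·37566959460690844801+209·3220·2598560922243032880, 46551·2598560922243032880+3220·37566959460690844801) = (3497559059305735783913751,241931218954759943856100)

46551 3220
4333991201 299788440
403503248748951 27910903337660
37566959460690844801 2598560922243032880
3497559059305735783913751 241931218954759943856100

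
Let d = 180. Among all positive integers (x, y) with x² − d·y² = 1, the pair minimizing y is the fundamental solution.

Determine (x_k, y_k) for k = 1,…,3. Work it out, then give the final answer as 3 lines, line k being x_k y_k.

√180 → a₀=13, period (2,2,2,26); ℓ=4 even so k=3
k=0  a_k=13  p_k/q_k = 13/1
k=1  a_k=2  p_k/q_k = 27/2
k=2  a_k=2  p_k/q_k = 67/5
k=3  a_k=2  p_k/q_k = 161/12
(x₁, y₁) = (161, 12);  161² − 180·12² = 1 ✓
(x_2, y_2) = (161·161 + 180·12·12, 161·12 + 12·161) = (51841, 3864)
(x_3, y_3) = (161·51841 + 180·12·3864, 161·3864 + 12·51841) = (16692641, 1244196)

161 12
51841 3864
16692641 1244196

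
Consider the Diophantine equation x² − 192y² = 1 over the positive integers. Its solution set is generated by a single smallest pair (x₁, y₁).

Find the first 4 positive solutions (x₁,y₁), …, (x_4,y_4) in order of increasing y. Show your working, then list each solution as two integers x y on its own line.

97 7
18817 1358
3650401 263445
708158977 51106972

√192 → a₀=13, period (1,5,1,26); ℓ=4 even so k=3
i=0: a=13 ⇒ p=13, q=1
i=1: a=1 ⇒ p=14, q=1
i=2: a=5 ⇒ p=83, q=6
i=3: a=1 ⇒ p=97, q=7
fundamental: x₁=97, y₁=7  (since 9409 − 192·49 = 1)
(97+7√192)^2 = 18817 + 1358√192
(97+7√192)^3 = 3650401 + 263445√192
(97+7√192)^4 = 708158977 + 51106972√192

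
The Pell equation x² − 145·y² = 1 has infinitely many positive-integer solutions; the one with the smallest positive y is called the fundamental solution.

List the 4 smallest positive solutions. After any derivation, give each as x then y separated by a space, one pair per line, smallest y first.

289 24
167041 13872
96549409 8017992
55805391361 4634385504

√145 → a₀=12, period (24); ℓ=1 odd so k=1
i=0: a=12 ⇒ p=12, q=1
i=1: a=24 ⇒ p=289, q=24
(x₁, y₁) = (289, 24);  289² − 145·24² = 1 ✓
(289+24√145)^2 = 167041 + 13872√145
(289+24√145)^3 = 96549409 + 8017992√145
(289+24√145)^4 = 55805391361 + 4634385504√145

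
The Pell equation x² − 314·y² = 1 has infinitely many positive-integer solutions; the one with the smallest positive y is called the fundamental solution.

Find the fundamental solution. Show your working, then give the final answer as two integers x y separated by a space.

d=314: √d = [17; 1,2,1,1,2,1,34] (ℓ=7, odd), read p_13/q_13
step 0: (17, 1)  from 17·(1,0) + (0,1)
step 1: (18, 1)  from 1·(17,1) + (1,0)
…
step 3: (71, 4)  from 1·(53,3) + (18,1)
step 4: (124, 7)  from 1·(71,4) + (53,3)
…
step 9: (47029, 2654)  from 2·(15824,893) + (15381,868)
step 10: (62853, 3547)  from 1·(47029,2654) + (15824,893)
step 11: (109882, 6201)  from 1·(62853,3547) + (47029,2654)
step 12: (282617, 15949)  from 2·(109882,6201) + (62853,3547)
step 13: (392499, 22150)  from 1·(282617,15949) + (109882,6201)
→ (392499, 22150).  Check: 392499²=154055465001, 314·22150²=154055465000, difference 1.

392499 22150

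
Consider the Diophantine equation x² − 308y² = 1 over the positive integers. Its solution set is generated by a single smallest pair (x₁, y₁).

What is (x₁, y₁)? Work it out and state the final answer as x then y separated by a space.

√308 → a₀=17, period (1,1,4,1,1,34); ℓ=6 even so k=5
a_0=17:  p_0=17·1+0=17,  q_0=17·0+1=1
…
a_3=4:  p_3=4·35+18=158,  q_3=4·2+1=9
a_4=1:  p_4=1·158+35=193,  q_4=1·9+2=11
a_5=1:  p_5=1·193+158=351,  q_5=1·11+9=20
(x₁, y₁) = (351, 20);  351² − 308·20² = 1 ✓

351 20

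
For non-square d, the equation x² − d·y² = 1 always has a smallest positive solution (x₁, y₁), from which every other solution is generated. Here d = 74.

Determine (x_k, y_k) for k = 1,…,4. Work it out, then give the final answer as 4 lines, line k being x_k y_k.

√74 → a₀=8, period (1,1,1,1,16); ℓ=5 odd so k=9
step 0: (8, 1)  from 8·(1,0) + (0,1)
step 1: (9, 1)  from 1·(8,1) + (1,0)
step 2: (17, 2)  from 1·(9,1) + (8,1)
step 3: (26, 3)  from 1·(17,2) + (9,1)
step 4: (43, 5)  from 1·(26,3) + (17,2)
step 5: (714, 83)  from 16·(43,5) + (26,3)
step 6: (757, 88)  from 1·(714,83) + (43,5)
step 7: (1471, 171)  from 1·(757,88) + (714,83)
step 8: (2228, 259)  from 1·(1471,171) + (757,88)
step 9: (3699, 430)  from 1·(2228,259) + (1471,171)
(x₁, y₁) = (3699, 430);  3699² − 74·430² = 1 ✓
n=2: (3699,430)∘(3699,430) = (3699·3699+74·430·430, 3699·430+430·3699) = (27365201,3181140)
n=3: (27365201,3181140)∘(3699,430) = (3699·27365201+74·430·3181140, 3699·3181140+430·27365201) = (202447753299,23534073290)
n=4: (202447753299,23534073290)∘(3699,430) = (3699·202447753299+74·430·23534073290, 3699·23534073290+430·202447753299) = (1497708451540801,174105071018280)

3699 430
27365201 3181140
202447753299 23534073290
1497708451540801 174105071018280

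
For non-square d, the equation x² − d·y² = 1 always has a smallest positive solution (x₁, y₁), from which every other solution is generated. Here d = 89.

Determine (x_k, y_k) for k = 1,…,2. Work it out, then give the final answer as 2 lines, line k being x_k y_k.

500001 53000
500002000001 53000106000

d=89: √d = [9; 2,3,3,2,18] (ℓ=5, odd), read p_9/q_9
i=0: a=9 ⇒ p=9, q=1
i=1: a=2 ⇒ p=19, q=2
i=2: a=3 ⇒ p=66, q=7
…
i=4: a=2 ⇒ p=500, q=53
i=5: a=18 ⇒ p=9217, q=977
…
i=8: a=3 ⇒ p=216991, q=23001
i=9: a=2 ⇒ p=500001, q=53000
→ (500001, 53000).  Check: 500001²=250001000001, 89·53000²=250001000000, difference 1.
k=2:  x_2 = 500001·500001+89·53000·53000 = 500002000001,  y_2 = 500001·53000+53000·500001 = 53000106000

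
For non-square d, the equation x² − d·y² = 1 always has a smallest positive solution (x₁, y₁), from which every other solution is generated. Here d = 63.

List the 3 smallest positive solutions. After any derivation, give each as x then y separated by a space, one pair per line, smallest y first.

d=63: √d = [7; 1,14] (ℓ=2, even), read p_1/q_1
i=0: a=7 ⇒ p=7, q=1
i=1: a=1 ⇒ p=8, q=1
→ (8, 1).  Check: 8²=64, 63·1²=63, difference 1.
k=2:  x_2 = 8·8+63·1·1 = 127,  y_2 = 8·1+1·8 = 16
k=3:  x_3 = 8·127+63·1·16 = 2024,  y_3 = 8·16+1·127 = 255

8 1
127 16
2024 255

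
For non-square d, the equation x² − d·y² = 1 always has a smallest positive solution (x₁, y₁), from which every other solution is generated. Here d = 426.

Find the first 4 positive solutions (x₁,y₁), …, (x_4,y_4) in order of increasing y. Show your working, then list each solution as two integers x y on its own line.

88751 4300
15753480001 763258600
2796274207048751 135479928012900
496344264283813920001 24047958181382517200

√426 = [20; 1,1,1,3,2,6,2,3,1,1,1,40, …], period ℓ=12 (even) → k=11
a_0=20:  p_0=20·1+0=20,  q_0=20·0+1=1
a_1=1:  p_1=1·20+1=21,  q_1=1·1+0=1
a_2=1:  p_2=1·21+20=41,  q_2=1·1+1=2
a_3=1:  p_3=1·41+21=62,  q_3=1·2+1=3
a_4=3:  p_4=3·62+41=227,  q_4=3·3+2=11
…
a_7=2:  p_7=2·3323+516=7162,  q_7=2·161+25=347
a_8=3:  p_8=3·7162+3323=24809,  q_8=3·347+161=1202
a_9=1:  p_9=1·24809+7162=31971,  q_9=1·1202+347=1549
a_10=1:  p_10=1·31971+24809=56780,  q_10=1·1549+1202=2751
a_11=1:  p_11=1·56780+31971=88751,  q_11=1·2751+1549=4300
fundamental: x₁=88751, y₁=4300  (since 7876740001 − 426·18490000 = 1)
(88751+4300√426)^2 = 15753480001 + 763258600√426
(88751+4300√426)^3 = 2796274207048751 + 135479928012900√426
(88751+4300√426)^4 = 496344264283813920001 + 24047958181382517200√426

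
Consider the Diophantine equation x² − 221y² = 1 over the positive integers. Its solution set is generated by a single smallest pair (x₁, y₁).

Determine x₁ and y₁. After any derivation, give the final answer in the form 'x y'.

1665 112

d=221: √d = [14; 1,6,2,6,1,28] (ℓ=6, even), read p_5/q_5
k=0  a_k=14  p_k/q_k = 14/1
…
k=2  a_k=6  p_k/q_k = 104/7
k=3  a_k=2  p_k/q_k = 223/15
k=4  a_k=6  p_k/q_k = 1442/97
k=5  a_k=1  p_k/q_k = 1665/112
→ (1665, 112).  Check: 1665²=2772225, 221·112²=2772224, difference 1.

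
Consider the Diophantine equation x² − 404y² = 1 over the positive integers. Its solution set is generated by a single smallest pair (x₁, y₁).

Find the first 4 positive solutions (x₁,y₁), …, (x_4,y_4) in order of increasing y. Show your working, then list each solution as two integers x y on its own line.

201 10
80801 4020
32481801 1616030
13057603201 649640040

[20; 10,40] for √404; ℓ=2 ⇒ convergent index 1
a_0=20:  p_0=20·1+0=20,  q_0=20·0+1=1
a_1=10:  p_1=10·20+1=201,  q_1=10·1+0=10
fundamental: x₁=201, y₁=10  (since 40401 − 404·100 = 1)
(x_2, y_2) = (201·201 + 404·10·10, 201·10 + 10·201) = (80801, 4020)
(x_3, y_3) = (201·80801 + 404·10·4020, 201·4020 + 10·80801) = (32481801, 1616030)
(x_4, y_4) = (201·32481801 + 404·10·1616030, 201·1616030 + 10·32481801) = (13057603201, 649640040)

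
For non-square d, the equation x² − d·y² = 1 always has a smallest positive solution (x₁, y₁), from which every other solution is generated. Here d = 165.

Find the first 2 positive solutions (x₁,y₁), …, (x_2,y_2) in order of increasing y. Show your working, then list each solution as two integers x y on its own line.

[12; 1,5,2,5,1,24] for √165; ℓ=6 ⇒ convergent index 5
k=0  a_k=12  p_k/q_k = 12/1
…
k=2  a_k=5  p_k/q_k = 77/6
…
k=4  a_k=5  p_k/q_k = 912/71
k=5  a_k=1  p_k/q_k = 1079/84
fundamental: x₁=1079, y₁=84  (since 1164241 − 165·7056 = 1)
n=2: (1079,84)∘(1079,84) = (1079·1079+165·84·84, 1079·84+84·1079) = (2328481,181272)

1079 84
2328481 181272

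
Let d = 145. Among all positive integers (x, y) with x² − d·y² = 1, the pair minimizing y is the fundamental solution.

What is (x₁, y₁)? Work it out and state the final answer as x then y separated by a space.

√145 → a₀=12, period (24); ℓ=1 odd so k=1
step 0: (12, 1)  from 12·(1,0) + (0,1)
step 1: (289, 24)  from 24·(12,1) + (1,0)
fundamental: x₁=289, y₁=24  (since 83521 − 145·576 = 1)

289 24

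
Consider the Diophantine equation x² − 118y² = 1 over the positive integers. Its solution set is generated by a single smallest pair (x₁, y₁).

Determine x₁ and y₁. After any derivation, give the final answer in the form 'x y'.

[10; 1,6,3,2,10,2,3,6,1,20] for √118; ℓ=10 ⇒ convergent index 9
a_0=10:  p_0=10·1+0=10,  q_0=10·0+1=1
…
a_2=6:  p_2=6·11+10=76,  q_2=6·1+1=7
…
a_6=2:  p_6=2·5779+554=12112,  q_6=2·532+51=1115
…
a_8=6:  p_8=6·42115+12112=264802,  q_8=6·3877+1115=24377
a_9=1:  p_9=1·264802+42115=306917,  q_9=1·24377+3877=28254
→ (306917, 28254).  Check: 306917²=94198044889, 118·28254²=94198044888, difference 1.

306917 28254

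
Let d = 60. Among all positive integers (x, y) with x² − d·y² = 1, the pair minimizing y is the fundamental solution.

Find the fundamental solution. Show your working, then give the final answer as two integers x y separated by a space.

31 4

√60 → a₀=7, period (1,2,1,14); ℓ=4 even so k=3
k=0  a_k=7  p_k/q_k = 7/1
k=1  a_k=1  p_k/q_k = 8/1
k=2  a_k=2  p_k/q_k = 23/3
k=3  a_k=1  p_k/q_k = 31/4
→ (31, 4).  Check: 31²=961, 60·4²=960, difference 1.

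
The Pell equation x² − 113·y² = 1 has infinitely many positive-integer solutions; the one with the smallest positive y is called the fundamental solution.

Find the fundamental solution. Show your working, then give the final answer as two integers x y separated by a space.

[10; 1,1,1,2,2,1,1,1,20] for √113; ℓ=9 ⇒ convergent index 17
k=0  a_k=10  p_k/q_k = 10/1
k=1  a_k=1  p_k/q_k = 11/1
k=2  a_k=1  p_k/q_k = 21/2
k=3  a_k=1  p_k/q_k = 32/3
k=4  a_k=2  p_k/q_k = 85/8
k=5  a_k=2  p_k/q_k = 202/19
k=6  a_k=1  p_k/q_k = 287/27
k=7  a_k=1  p_k/q_k = 489/46
k=8  a_k=1  p_k/q_k = 776/73
k=9  a_k=20  p_k/q_k = 16009/1506
k=10  a_k=1  p_k/q_k = 16785/1579
…
k=12  a_k=1  p_k/q_k = 49579/4664
k=13  a_k=2  p_k/q_k = 131952/12413
k=14  a_k=2  p_k/q_k = 313483/29490
k=15  a_k=1  p_k/q_k = 445435/41903
k=16  a_k=1  p_k/q_k = 758918/71393
k=17  a_k=1  p_k/q_k = 1204353/113296
→ (1204353, 113296).  Check: 1204353²=1450466148609, 113·113296²=1450466148608, difference 1.

1204353 113296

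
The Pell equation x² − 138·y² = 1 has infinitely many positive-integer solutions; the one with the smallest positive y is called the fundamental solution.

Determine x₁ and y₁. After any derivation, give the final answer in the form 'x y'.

[11; 1,2,1,22] for √138; ℓ=4 ⇒ convergent index 3
k=0  a_k=11  p_k/q_k = 11/1
…
k=2  a_k=2  p_k/q_k = 35/3
k=3  a_k=1  p_k/q_k = 47/4
→ (47, 4).  Check: 47²=2209, 138·4²=2208, difference 1.

47 4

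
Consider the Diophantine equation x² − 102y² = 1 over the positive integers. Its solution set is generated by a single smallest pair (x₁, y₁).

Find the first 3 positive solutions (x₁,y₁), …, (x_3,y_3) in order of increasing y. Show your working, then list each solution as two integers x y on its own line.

101 10
20401 2020
4120901 408030

√102 = [10; 10,20, …], period ℓ=2 (even) → k=1
step 0: (10, 1)  from 10·(1,0) + (0,1)
step 1: (101, 10)  from 10·(10,1) + (1,0)
→ (101, 10).  Check: 101²=10201, 102·10²=10200, difference 1.
n=2: (101,10)∘(101,10) = (101·101+102·10·10, 101·10+10·101) = (20401,2020)
n=3: (20401,2020)∘(101,10) = (101·20401+102·10·2020, 101·2020+10·20401) = (4120901,408030)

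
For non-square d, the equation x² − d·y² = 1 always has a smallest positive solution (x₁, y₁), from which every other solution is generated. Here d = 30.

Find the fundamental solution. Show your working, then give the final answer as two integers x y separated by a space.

d=30: √d = [5; 2,10] (ℓ=2, even), read p_1/q_1
i=0: a=5 ⇒ p=5, q=1
i=1: a=2 ⇒ p=11, q=2
→ (11, 2).  Check: 11²=121, 30·2²=120, difference 1.

11 2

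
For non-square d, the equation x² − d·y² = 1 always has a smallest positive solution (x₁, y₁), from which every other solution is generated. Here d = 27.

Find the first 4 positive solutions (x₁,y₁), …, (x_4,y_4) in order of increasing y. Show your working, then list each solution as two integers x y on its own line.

26 5
1351 260
70226 13515
3650401 702520

[5; 5,10] for √27; ℓ=2 ⇒ convergent index 1
k=0  a_k=5  p_k/q_k = 5/1
k=1  a_k=5  p_k/q_k = 26/5
→ (26, 5).  Check: 26²=676, 27·5²=675, difference 1.
k=2:  x_2 = 26·26+27·5·5 = 1351,  y_2 = 26·5+5·26 = 260
k=3:  x_3 = 26·1351+27·5·260 = 70226,  y_3 = 26·260+5·1351 = 13515
k=4:  x_4 = 26·70226+27·5·13515 = 3650401,  y_4 = 26·13515+5·70226 = 702520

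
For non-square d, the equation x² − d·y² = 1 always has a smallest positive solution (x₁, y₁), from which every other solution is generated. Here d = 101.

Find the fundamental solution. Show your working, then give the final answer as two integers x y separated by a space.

[10; 20] for √101; ℓ=1 ⇒ convergent index 1
k=0  a_k=10  p_k/q_k = 10/1
k=1  a_k=20  p_k/q_k = 201/20
fundamental: x₁=201, y₁=20  (since 40401 − 101·400 = 1)

201 20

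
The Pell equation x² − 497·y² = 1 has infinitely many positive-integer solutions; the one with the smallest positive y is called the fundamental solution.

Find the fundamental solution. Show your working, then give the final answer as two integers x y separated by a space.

√497 → a₀=22, period (3,2,2,5,6,5,2,2,3,44); ℓ=10 even so k=9
step 0: (22, 1)  from 22·(1,0) + (0,1)
…
step 4: (2051, 92)  from 5·(379,17) + (156,7)
…
step 8: (352750, 15823)  from 2·(143637,6443) + (65476,2937)
step 9: (1201887, 53912)  from 3·(352750,15823) + (143637,6443)
(x₁, y₁) = (1201887, 53912);  1201887² − 497·53912² = 1 ✓

1201887 53912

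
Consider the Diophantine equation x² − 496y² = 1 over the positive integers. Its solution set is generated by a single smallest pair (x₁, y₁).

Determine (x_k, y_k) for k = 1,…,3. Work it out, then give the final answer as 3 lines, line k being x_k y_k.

4620799 207480
42703566796801 1917446753040
394649197502177907199 17720272078000750440

√496 → a₀=22, period (3,1,2,4,1,…,1,3,44); ℓ=16 even so k=15
i=0: a=22 ⇒ p=22, q=1
i=1: a=3 ⇒ p=67, q=3
…
i=3: a=2 ⇒ p=245, q=11
…
i=5: a=1 ⇒ p=1314, q=59
i=6: a=1 ⇒ p=2383, q=107
…
i=14: a=1 ⇒ p=1252502, q=56239
i=15: a=3 ⇒ p=4620799, q=207480
fundamental: x₁=4620799, y₁=207480  (since 21351783398401 − 496·43047950400 = 1)
(4620799+207480√496)^2 = 42703566796801 + 1917446753040√496
(4620799+207480√496)^3 = 394649197502177907199 + 17720272078000750440√496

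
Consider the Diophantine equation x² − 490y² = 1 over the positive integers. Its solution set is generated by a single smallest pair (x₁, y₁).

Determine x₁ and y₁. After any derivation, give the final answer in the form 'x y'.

√490 → a₀=22, period (7,2,1,4,4,4,1,2,7,44); ℓ=10 even so k=9
a_0=22:  p_0=22·1+0=22,  q_0=22·0+1=1
a_1=7:  p_1=7·22+1=155,  q_1=7·1+0=7
a_2=2:  p_2=2·155+22=332,  q_2=2·7+1=15
a_3=1:  p_3=1·332+155=487,  q_3=1·15+7=22
a_4=4:  p_4=4·487+332=2280,  q_4=4·22+15=103
a_5=4:  p_5=4·2280+487=9607,  q_5=4·103+22=434
a_6=4:  p_6=4·9607+2280=40708,  q_6=4·434+103=1839
a_7=1:  p_7=1·40708+9607=50315,  q_7=1·1839+434=2273
a_8=2:  p_8=2·50315+40708=141338,  q_8=2·2273+1839=6385
a_9=7:  p_9=7·141338+50315=1039681,  q_9=7·6385+2273=46968
fundamental: x₁=1039681, y₁=46968  (since 1080936581761 − 490·2205993024 = 1)

1039681 46968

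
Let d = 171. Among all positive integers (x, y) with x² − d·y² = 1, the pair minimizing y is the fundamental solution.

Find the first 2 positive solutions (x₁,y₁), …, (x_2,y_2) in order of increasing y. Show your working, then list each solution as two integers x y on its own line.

√171 → a₀=13, period (13,26); ℓ=2 even so k=1
i=0: a=13 ⇒ p=13, q=1
i=1: a=13 ⇒ p=170, q=13
→ (170, 13).  Check: 170²=28900, 171·13²=28899, difference 1.
(170+13√171)^2 = 57799 + 4420√171

170 13
57799 4420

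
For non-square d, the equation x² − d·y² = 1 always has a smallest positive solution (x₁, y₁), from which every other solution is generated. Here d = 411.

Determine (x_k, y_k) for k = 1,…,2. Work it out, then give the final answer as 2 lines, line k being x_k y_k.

49730 2453
4946145799 243975380

√411 → a₀=20, period (3,1,1,1,19,1,1,1,3,40); ℓ=10 even so k=9
a_0=20:  p_0=20·1+0=20,  q_0=20·0+1=1
…
a_3=1:  p_3=1·81+61=142,  q_3=1·4+3=7
…
a_6=1:  p_6=1·4379+223=4602,  q_6=1·216+11=227
…
a_8=1:  p_8=1·8981+4602=13583,  q_8=1·443+227=670
a_9=3:  p_9=3·13583+8981=49730,  q_9=3·670+443=2453
fundamental: x₁=49730, y₁=2453  (since 2473072900 − 411·6017209 = 1)
(49730+2453√411)^2 = 4946145799 + 243975380√411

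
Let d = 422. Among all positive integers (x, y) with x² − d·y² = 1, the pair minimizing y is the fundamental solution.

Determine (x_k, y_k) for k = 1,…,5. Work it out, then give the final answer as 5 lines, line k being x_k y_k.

7022501 341850
98631040590001 4801283933700
1385273162348638202501 67434042451384025550
19456164335732849620362360001 947111261097768740333867400
273261867007695159110526238300562501 13302179556340616719484196916709250

√422 = [20; 1,1,5,2,1,…,1,1,40, …], period ℓ=14 (even) → k=13
i=0: a=20 ⇒ p=20, q=1
i=1: a=1 ⇒ p=21, q=1
i=2: a=1 ⇒ p=41, q=2
i=3: a=5 ⇒ p=226, q=11
i=4: a=2 ⇒ p=493, q=24
…
i=6: a=3 ⇒ p=2650, q=129
…
i=8: a=3 ⇒ p=163807, q=7974
i=9: a=1 ⇒ p=217526, q=10589
…
i=11: a=5 ⇒ p=3211821, q=156349
i=12: a=1 ⇒ p=3810680, q=185501
i=13: a=1 ⇒ p=7022501, q=341850
(x₁, y₁) = (7022501, 341850);  7022501² − 422·341850² = 1 ✓
(7022501+341850√422)^2 = 98631040590001 + 4801283933700√422
(7022501+341850√422)^3 = 1385273162348638202501 + 67434042451384025550√422
(7022501+341850√422)^4 = 19456164335732849620362360001 + 947111261097768740333867400√422
(7022501+341850√422)^5 = 273261867007695159110526238300562501 + 13302179556340616719484196916709250√422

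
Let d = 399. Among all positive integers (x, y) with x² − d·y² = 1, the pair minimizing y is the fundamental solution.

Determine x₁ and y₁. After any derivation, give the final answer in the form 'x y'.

√399 = [19; 1,38, …], period ℓ=2 (even) → k=1
a_0=19:  p_0=19·1+0=19,  q_0=19·0+1=1
a_1=1:  p_1=1·19+1=20,  q_1=1·1+0=1
→ (20, 1).  Check: 20²=400, 399·1²=399, difference 1.

20 1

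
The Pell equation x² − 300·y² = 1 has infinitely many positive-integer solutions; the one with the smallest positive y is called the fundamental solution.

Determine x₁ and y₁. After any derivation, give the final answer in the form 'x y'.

[17; 3,8,3,34] for √300; ℓ=4 ⇒ convergent index 3
a_0=17:  p_0=17·1+0=17,  q_0=17·0+1=1
a_1=3:  p_1=3·17+1=52,  q_1=3·1+0=3
a_2=8:  p_2=8·52+17=433,  q_2=8·3+1=25
a_3=3:  p_3=3·433+52=1351,  q_3=3·25+3=78
→ (1351, 78).  Check: 1351²=1825201, 300·78²=1825200, difference 1.

1351 78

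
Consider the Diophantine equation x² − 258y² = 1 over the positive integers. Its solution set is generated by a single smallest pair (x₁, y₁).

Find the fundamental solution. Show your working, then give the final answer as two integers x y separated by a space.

257 16

√258 → a₀=16, period (16,32); ℓ=2 even so k=1
k=0  a_k=16  p_k/q_k = 16/1
k=1  a_k=16  p_k/q_k = 257/16
(x₁, y₁) = (257, 16);  257² − 258·16² = 1 ✓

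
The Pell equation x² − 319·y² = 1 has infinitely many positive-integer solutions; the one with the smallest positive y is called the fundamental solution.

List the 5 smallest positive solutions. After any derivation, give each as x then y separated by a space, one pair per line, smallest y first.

√319 = [17; 1,6,5,1,4,…,6,1,34, …], period ℓ=14 (even) → k=13
i=0: a=17 ⇒ p=17, q=1
…
i=5: a=4 ⇒ p=3715, q=208
…
i=7: a=1 ⇒ p=15628, q=875
…
i=12: a=6 ⇒ p=11102899, q=621643
i=13: a=1 ⇒ p=12901780, q=722361
fundamental: x₁=12901780, y₁=722361  (since 166455927168400 − 319·521805414321 = 1)
(x_2, y_2) = (12901780·12901780 + 319·722361·722361, 12901780·722361 + 722361·12901780) = (332911854336799, 18639485405160)
(x_3, y_3) = (12901780·332911854336799 + 319·722361·18639485405160, 12901780·18639485405160 + 722361·332911854336799) = (8590311008090840302660, 480965080021169647239)
(x_4, y_4) = (12901780·8590311008090840302660 + 319·722361·480965080021169647239, 12901780·480965080021169647239 + 722361·8590311008090840302660) = (221660605515932150288251132801, 12410611300231033623224965680)
(x_5, y_5) = (12901780·221660605515932150288251132801 + 319·722361·12410611300231033623224965680, 12901780·12410611300231033623224965680 + 722361·221660605515932150288251132801) = (5719632734066677605580897309458268900, 320237953322189008993822774252173561)

12901780 722361
332911854336799 18639485405160
8590311008090840302660 480965080021169647239
221660605515932150288251132801 12410611300231033623224965680
5719632734066677605580897309458268900 320237953322189008993822774252173561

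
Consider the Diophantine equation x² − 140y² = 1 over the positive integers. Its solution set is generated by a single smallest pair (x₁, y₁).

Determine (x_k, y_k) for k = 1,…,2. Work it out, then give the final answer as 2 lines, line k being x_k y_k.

√140 → a₀=11, period (1,4,1,22); ℓ=4 even so k=3
step 0: (11, 1)  from 11·(1,0) + (0,1)
…
step 2: (59, 5)  from 4·(12,1) + (11,1)
step 3: (71, 6)  from 1·(59,5) + (12,1)
→ (71, 6).  Check: 71²=5041, 140·6²=5040, difference 1.
(71+6√140)^2 = 10081 + 852√140

71 6
10081 852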